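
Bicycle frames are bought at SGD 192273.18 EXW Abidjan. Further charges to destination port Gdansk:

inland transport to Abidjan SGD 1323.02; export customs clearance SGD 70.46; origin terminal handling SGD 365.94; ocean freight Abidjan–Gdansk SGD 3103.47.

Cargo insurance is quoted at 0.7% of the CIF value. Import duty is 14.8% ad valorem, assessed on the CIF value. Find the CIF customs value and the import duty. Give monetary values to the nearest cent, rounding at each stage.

Let C be the CIF value. C = EXW price + pre-shipment costs + freight + 0.7% × C
C − 0.7% × C = 192273.18 + 1323.02 + 70.46 + 365.94 + 3103.47
0.993 × C = 197136.07
C = 197136.07 / 0.993 = 198525.75
Insurance premium = 0.7% × 198525.75 = 1389.68
Import duty = 198525.75 × 14.8% = 29381.81

CIF value: SGD 198525.75; import duty: SGD 29381.81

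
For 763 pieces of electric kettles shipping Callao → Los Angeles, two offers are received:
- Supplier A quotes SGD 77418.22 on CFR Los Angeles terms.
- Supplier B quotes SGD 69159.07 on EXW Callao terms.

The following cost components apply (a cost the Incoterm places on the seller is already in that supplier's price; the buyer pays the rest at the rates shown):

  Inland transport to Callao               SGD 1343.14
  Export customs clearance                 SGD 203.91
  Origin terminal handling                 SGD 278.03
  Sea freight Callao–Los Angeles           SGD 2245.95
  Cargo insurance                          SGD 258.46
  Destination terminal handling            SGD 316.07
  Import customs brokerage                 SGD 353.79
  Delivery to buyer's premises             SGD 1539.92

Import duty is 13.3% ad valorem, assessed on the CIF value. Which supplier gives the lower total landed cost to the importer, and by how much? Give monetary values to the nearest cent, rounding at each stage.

Supplier B is cheaper by SGD 4745.14

Supplier A (CFR):
CIF value = CFR price + insurance = 77418.22 + 258.46 = 77676.68
Import duty = 77676.68 × 13.3% = 10331.00
Buyer bears (A): 258.46 + 316.07 + 353.79 + 1539.92 = 2468.24
Landed cost (A) = invoice 77418.22 + 2468.24 + duty 10331.00 = 90217.46
Supplier B (EXW):
CIF value = EXW price + inland to port + export clearance + origin terminal + freight + insurance = 69159.07 + 1343.14 + 203.91 + 278.03 + 2245.95 + 258.46 = 73488.56
Import duty = 73488.56 × 13.3% = 9773.98
Buyer bears (B): 1343.14 + 203.91 + 278.03 + 2245.95 + 258.46 + 316.07 + 353.79 + 1539.92 = 6539.27
Landed cost (B) = invoice 69159.07 + 6539.27 + duty 9773.98 = 85472.32
Difference = |90217.46 − 85472.32| = 4745.14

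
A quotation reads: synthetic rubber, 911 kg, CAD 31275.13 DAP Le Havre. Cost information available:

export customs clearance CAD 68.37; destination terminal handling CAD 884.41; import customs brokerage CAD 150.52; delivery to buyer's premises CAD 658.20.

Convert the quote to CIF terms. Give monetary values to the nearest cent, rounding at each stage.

CIF price: CAD 29732.52

Not relevant to the conversion: export clearance — on the seller under both DAP and CIF; already in the DAP price and stays in the CIF price. brokerage — on the buyer under both terms; not part of either seller's price.
From DAP to CIF, the seller no longer bears: destination terminal, delivery.
CIF price = 31275.13 − 884.41 − 658.20 = 29732.52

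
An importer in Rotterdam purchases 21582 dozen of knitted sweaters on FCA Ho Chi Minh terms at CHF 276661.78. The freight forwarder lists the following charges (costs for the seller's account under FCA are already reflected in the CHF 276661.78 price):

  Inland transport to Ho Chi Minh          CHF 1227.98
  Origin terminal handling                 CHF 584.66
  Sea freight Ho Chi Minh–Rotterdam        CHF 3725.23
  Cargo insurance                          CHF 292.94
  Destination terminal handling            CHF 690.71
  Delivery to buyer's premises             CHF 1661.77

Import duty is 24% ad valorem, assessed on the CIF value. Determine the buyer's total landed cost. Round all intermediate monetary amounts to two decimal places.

FCA: the seller delivers export-cleared goods to the carrier; the buyer bears costs from that point.
Already in the invoice (seller's account under FCA): inland to port — exclude.
CIF value = FCA price + origin terminal + freight + insurance = 276661.78 + 584.66 + 3725.23 + 292.94 = 281264.61
Import duty = 281264.61 × 24% = 67503.51
Buyer bears: origin terminal 584.66 + freight 3725.23 + insurance 292.94 + destination terminal 690.71 + delivery 1661.77 + duty 67503.51 = 74458.82
Landed cost = invoice 276661.78 + 74458.82 = 351120.60

Total landed cost: CHF 351120.60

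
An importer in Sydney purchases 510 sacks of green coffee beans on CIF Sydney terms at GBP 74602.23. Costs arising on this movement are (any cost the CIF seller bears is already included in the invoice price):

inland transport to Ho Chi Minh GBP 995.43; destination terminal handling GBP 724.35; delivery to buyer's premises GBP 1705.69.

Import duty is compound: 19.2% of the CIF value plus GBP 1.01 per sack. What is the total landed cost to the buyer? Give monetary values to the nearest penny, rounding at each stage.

Total landed cost: GBP 91871.00

CIF: the seller pays costs through ocean freight and marine insurance to the destination port.
Already in the invoice (seller's account under CIF): inland to port — exclude.
The CIF price already equals the CIF value: 74602.23
Ad valorem component: 74602.23 × 19.2% = 14323.63
Specific component: 510 × 1.01 = 515.10
Import duty = 14323.63 + 515.10 = 14838.73
Buyer bears: destination terminal 724.35 + delivery 1705.69 + duty 14838.73 = 17268.77
Landed cost = invoice 74602.23 + 17268.77 = 91871.00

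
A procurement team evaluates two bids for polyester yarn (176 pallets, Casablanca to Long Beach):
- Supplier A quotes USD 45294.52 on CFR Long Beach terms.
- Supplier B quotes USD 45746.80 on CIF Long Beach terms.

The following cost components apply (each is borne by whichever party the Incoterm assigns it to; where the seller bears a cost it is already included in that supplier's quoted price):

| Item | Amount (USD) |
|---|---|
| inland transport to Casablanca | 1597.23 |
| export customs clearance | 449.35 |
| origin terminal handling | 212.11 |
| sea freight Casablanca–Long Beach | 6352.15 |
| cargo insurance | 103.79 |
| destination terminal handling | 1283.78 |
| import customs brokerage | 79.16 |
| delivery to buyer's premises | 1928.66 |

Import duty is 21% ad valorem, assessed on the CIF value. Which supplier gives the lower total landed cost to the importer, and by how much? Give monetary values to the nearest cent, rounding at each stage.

Supplier A is cheaper by USD 421.67

Supplier A (CFR):
CIF value = CFR price + insurance = 45294.52 + 103.79 = 45398.31
Import duty = 45398.31 × 21% = 9533.65
Buyer bears (A): 103.79 + 1283.78 + 79.16 + 1928.66 = 3395.39
Landed cost (A) = invoice 45294.52 + 3395.39 + duty 9533.65 = 58223.56
Supplier B (CIF):
The CIF price already equals the CIF value: 45746.80
Import duty = 45746.80 × 21% = 9606.83
Buyer bears (B): 1283.78 + 79.16 + 1928.66 = 3291.60
Landed cost (B) = invoice 45746.80 + 3291.60 + duty 9606.83 = 58645.23
Difference = |58223.56 − 58645.23| = 421.67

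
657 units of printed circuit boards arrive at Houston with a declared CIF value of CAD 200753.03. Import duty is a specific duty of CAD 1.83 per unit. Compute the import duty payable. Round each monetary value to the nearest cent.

Import duty: CAD 1202.31

Import duty = 657 × 1.83 = 1202.31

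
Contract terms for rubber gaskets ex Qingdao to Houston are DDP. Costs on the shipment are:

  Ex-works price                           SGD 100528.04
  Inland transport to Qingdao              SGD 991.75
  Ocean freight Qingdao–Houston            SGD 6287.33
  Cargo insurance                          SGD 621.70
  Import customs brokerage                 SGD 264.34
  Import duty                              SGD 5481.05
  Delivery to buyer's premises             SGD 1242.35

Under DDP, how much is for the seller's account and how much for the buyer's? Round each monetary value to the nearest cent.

DDP: the seller bears all costs including import duty.
Seller's account: goods 100528.04 + inland to port 991.75 + freight 6287.33 + insurance 621.70 + brokerage 264.34 + duty 5481.05 + delivery 1242.35 = 115416.56
Buyer's account: 0.00

Seller: SGD 115416.56; buyer: SGD 0.00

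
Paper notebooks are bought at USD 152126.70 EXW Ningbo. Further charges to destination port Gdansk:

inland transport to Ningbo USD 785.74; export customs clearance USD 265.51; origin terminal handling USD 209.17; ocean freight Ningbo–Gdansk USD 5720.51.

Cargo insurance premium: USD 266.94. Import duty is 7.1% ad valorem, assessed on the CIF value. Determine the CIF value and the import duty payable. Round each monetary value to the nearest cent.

CIF value: USD 159374.57; import duty: USD 11315.59

CIF = EXW price + pre-shipment costs + freight + insurance
CIF = 152126.70 + 785.74 + 265.51 + 209.17 + 5720.51 + 266.94 = 159374.57
Import duty = 159374.57 × 7.1% = 11315.59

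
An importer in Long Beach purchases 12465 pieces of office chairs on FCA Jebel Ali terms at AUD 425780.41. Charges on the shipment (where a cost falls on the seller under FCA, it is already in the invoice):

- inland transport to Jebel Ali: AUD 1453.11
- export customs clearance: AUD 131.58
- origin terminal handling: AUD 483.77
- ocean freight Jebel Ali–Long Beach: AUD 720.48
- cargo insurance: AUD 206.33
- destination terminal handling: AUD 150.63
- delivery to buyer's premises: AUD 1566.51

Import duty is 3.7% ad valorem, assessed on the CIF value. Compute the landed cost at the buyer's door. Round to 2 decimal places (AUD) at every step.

Total landed cost: AUD 444714.20

FCA: the seller delivers export-cleared goods to the carrier; the buyer bears costs from that point.
Already in the invoice (seller's account under FCA): inland to port, export clearance — exclude.
CIF value = FCA price + origin terminal + freight + insurance = 425780.41 + 483.77 + 720.48 + 206.33 = 427190.99
Import duty = 427190.99 × 3.7% = 15806.07
Buyer bears: origin terminal 483.77 + freight 720.48 + insurance 206.33 + destination terminal 150.63 + delivery 1566.51 + duty 15806.07 = 18933.79
Landed cost = invoice 425780.41 + 18933.79 = 444714.20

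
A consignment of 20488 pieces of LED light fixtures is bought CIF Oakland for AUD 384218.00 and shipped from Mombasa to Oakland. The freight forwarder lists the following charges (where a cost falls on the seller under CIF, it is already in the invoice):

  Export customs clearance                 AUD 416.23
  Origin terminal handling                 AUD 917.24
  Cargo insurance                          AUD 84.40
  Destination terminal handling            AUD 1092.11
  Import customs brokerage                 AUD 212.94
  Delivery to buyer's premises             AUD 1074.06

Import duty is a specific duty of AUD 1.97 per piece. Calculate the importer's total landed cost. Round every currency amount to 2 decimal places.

Total landed cost: AUD 426958.47

CIF: the seller pays costs through ocean freight and marine insurance to the destination port.
Already in the invoice (seller's account under CIF): export clearance, origin terminal, insurance — exclude.
The CIF price already equals the CIF value: 384218.00
Import duty = 20488 × 1.97 = 40361.36
Buyer bears: destination terminal 1092.11 + brokerage 212.94 + delivery 1074.06 + duty 40361.36 = 42740.47
Landed cost = invoice 384218.00 + 42740.47 = 426958.47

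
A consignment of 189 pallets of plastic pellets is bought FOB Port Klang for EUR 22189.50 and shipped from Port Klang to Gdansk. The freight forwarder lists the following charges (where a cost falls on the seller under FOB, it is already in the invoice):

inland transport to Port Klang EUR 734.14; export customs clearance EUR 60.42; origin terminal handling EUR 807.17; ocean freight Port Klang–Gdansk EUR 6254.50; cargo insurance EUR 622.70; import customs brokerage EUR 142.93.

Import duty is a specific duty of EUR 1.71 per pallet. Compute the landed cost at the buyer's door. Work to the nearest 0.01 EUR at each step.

FOB: the seller bears costs until goods are on board at the origin port; the buyer bears freight, insurance and all costs thereafter.
Already in the invoice (seller's account under FOB): inland to port, export clearance, origin terminal — exclude.
CIF value = FOB price + freight + insurance = 22189.50 + 6254.50 + 622.70 = 29066.70
Import duty = 189 × 1.71 = 323.19
Buyer bears: freight 6254.50 + insurance 622.70 + brokerage 142.93 + duty 323.19 = 7343.32
Landed cost = invoice 22189.50 + 7343.32 = 29532.82

Total landed cost: EUR 29532.82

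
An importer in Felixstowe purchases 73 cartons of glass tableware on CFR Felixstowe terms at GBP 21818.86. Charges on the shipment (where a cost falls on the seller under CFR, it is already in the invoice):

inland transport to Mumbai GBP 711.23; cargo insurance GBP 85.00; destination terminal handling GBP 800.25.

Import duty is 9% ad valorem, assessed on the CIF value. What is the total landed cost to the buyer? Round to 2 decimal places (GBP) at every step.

CFR: the seller pays costs through ocean freight to the destination port, but not insurance.
Already in the invoice (seller's account under CFR): inland to port — exclude.
CIF value = CFR price + insurance = 21818.86 + 85.00 = 21903.86
Import duty = 21903.86 × 9% = 1971.35
Buyer bears: insurance 85.00 + destination terminal 800.25 + duty 1971.35 = 2856.60
Landed cost = invoice 21818.86 + 2856.60 = 24675.46

Total landed cost: GBP 24675.46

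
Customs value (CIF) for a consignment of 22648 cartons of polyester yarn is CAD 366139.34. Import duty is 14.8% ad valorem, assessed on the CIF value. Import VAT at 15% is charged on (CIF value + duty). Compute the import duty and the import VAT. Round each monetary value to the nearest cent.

Import duty: CAD 54188.62; import VAT: CAD 63049.19

Import duty = 366139.34 × 14.8% = 54188.62
VAT base = CIF + duty = 366139.34 + 54188.62 = 420327.96
Import VAT = 420327.96 × 15% = 63049.19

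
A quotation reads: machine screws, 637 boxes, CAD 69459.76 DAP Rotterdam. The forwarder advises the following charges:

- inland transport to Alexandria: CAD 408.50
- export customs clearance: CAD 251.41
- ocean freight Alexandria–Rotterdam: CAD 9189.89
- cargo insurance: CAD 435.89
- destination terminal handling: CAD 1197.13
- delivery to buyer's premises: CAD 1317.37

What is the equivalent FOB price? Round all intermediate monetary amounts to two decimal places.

FOB price: CAD 57319.48

Not relevant to the conversion: inland to port, export clearance — on the seller under both DAP and FOB; already in the DAP price and stays in the FOB price.
From DAP to FOB, the seller no longer bears: freight, insurance, destination terminal, delivery.
FOB price = 69459.76 − 9189.89 − 435.89 − 1197.13 − 1317.37 = 57319.48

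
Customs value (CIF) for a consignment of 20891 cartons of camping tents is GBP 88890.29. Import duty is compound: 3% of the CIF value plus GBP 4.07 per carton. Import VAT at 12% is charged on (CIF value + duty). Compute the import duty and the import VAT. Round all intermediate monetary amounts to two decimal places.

Ad valorem component: 88890.29 × 3% = 2666.71
Specific component: 20891 × 4.07 = 85026.37
Import duty = 2666.71 + 85026.37 = 87693.08
VAT base = CIF + duty = 88890.29 + 87693.08 = 176583.37
Import VAT = 176583.37 × 12% = 21190.00

Import duty: GBP 87693.08; import VAT: GBP 21190.00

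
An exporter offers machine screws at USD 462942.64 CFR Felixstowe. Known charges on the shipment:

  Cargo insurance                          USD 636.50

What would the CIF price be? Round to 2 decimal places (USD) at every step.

CIF price: USD 463579.14

From CFR to CIF, the seller additionally bears: insurance.
CIF price = 462942.64 + 636.50 = 463579.14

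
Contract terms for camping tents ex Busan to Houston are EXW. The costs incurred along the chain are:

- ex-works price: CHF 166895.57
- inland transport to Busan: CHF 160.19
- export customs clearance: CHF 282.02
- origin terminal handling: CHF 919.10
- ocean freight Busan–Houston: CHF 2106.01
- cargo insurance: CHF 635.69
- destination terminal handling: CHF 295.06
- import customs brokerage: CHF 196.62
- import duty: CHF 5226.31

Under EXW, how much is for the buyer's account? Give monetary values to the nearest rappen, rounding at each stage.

Buyer's account: CHF 9821.00

EXW: the seller makes goods available at their premises; the buyer bears all onward costs.
Seller's account: goods 166895.57 = 166895.57
Buyer's account: inland to port 160.19 + export clearance 282.02 + origin terminal 919.10 + freight 2106.01 + insurance 635.69 + destination terminal 295.06 + brokerage 196.62 + duty 5226.31 = 9821.00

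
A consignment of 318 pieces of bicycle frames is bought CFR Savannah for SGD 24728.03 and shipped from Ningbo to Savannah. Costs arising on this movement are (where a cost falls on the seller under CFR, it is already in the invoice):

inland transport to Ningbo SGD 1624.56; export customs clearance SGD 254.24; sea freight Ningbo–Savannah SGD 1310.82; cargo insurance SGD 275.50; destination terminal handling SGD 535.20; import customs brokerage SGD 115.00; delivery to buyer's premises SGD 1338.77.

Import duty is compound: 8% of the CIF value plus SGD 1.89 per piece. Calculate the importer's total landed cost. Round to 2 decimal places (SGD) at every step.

CFR: the seller pays costs through ocean freight to the destination port, but not insurance.
Already in the invoice (seller's account under CFR): inland to port, export clearance, freight — exclude.
CIF value = CFR price + insurance = 24728.03 + 275.50 = 25003.53
Ad valorem component: 25003.53 × 8% = 2000.28
Specific component: 318 × 1.89 = 601.02
Import duty = 2000.28 + 601.02 = 2601.30
Buyer bears: insurance 275.50 + destination terminal 535.20 + brokerage 115.00 + delivery 1338.77 + duty 2601.30 = 4865.77
Landed cost = invoice 24728.03 + 4865.77 = 29593.80

Total landed cost: SGD 29593.80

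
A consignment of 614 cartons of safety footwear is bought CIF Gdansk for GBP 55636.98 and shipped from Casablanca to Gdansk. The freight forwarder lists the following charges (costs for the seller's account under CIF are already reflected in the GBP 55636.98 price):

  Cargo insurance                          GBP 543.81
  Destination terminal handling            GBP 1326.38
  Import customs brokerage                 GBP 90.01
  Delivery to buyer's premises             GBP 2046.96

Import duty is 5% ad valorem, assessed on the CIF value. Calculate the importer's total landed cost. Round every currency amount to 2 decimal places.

CIF: the seller pays costs through ocean freight and marine insurance to the destination port.
Already in the invoice (seller's account under CIF): insurance — exclude.
The CIF price already equals the CIF value: 55636.98
Import duty = 55636.98 × 5% = 2781.85
Buyer bears: destination terminal 1326.38 + brokerage 90.01 + delivery 2046.96 + duty 2781.85 = 6245.20
Landed cost = invoice 55636.98 + 6245.20 = 61882.18

Total landed cost: GBP 61882.18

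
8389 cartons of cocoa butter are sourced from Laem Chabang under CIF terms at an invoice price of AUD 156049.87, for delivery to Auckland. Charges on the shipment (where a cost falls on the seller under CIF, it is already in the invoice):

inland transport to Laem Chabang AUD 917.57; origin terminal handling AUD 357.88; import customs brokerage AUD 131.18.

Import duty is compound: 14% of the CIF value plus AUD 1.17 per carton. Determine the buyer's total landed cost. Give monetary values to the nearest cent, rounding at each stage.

CIF: the seller pays costs through ocean freight and marine insurance to the destination port.
Already in the invoice (seller's account under CIF): inland to port, origin terminal — exclude.
The CIF price already equals the CIF value: 156049.87
Ad valorem component: 156049.87 × 14% = 21846.98
Specific component: 8389 × 1.17 = 9815.13
Import duty = 21846.98 + 9815.13 = 31662.11
Buyer bears: brokerage 131.18 + duty 31662.11 = 31793.29
Landed cost = invoice 156049.87 + 31793.29 = 187843.16

Total landed cost: AUD 187843.16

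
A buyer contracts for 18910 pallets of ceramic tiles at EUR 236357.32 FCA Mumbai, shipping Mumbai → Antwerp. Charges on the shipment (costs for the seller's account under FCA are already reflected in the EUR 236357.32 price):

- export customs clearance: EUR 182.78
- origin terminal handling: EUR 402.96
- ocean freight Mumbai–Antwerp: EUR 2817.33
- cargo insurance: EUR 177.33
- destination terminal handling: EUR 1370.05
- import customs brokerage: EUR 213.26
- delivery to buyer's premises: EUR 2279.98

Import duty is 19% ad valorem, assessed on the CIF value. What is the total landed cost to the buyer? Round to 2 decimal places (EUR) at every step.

Total landed cost: EUR 289171.67

FCA: the seller delivers export-cleared goods to the carrier; the buyer bears costs from that point.
Already in the invoice (seller's account under FCA): export clearance — exclude.
CIF value = FCA price + origin terminal + freight + insurance = 236357.32 + 402.96 + 2817.33 + 177.33 = 239754.94
Import duty = 239754.94 × 19% = 45553.44
Buyer bears: origin terminal 402.96 + freight 2817.33 + insurance 177.33 + destination terminal 1370.05 + brokerage 213.26 + delivery 2279.98 + duty 45553.44 = 52814.35
Landed cost = invoice 236357.32 + 52814.35 = 289171.67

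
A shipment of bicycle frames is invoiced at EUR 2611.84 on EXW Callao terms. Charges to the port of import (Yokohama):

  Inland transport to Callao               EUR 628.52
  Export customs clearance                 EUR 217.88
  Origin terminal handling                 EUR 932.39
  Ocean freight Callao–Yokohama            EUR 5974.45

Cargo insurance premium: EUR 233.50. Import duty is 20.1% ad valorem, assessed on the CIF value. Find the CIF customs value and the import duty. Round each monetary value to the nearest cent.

CIF value: EUR 10598.58; import duty: EUR 2130.31

CIF = EXW price + pre-shipment costs + freight + insurance
CIF = 2611.84 + 628.52 + 217.88 + 932.39 + 5974.45 + 233.50 = 10598.58
Import duty = 10598.58 × 20.1% = 2130.31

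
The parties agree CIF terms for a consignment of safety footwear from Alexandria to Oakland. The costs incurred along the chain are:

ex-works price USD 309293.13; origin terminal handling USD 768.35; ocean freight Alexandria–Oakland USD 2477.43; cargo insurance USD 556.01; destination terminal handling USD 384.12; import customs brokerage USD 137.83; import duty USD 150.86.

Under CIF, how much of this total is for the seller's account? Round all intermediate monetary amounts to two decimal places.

Seller's account: USD 313094.92

CIF: the seller pays costs through ocean freight and marine insurance to the destination port.
Seller's account: goods 309293.13 + origin terminal 768.35 + freight 2477.43 + insurance 556.01 = 313094.92
Buyer's account: destination terminal 384.12 + brokerage 137.83 + duty 150.86 = 672.81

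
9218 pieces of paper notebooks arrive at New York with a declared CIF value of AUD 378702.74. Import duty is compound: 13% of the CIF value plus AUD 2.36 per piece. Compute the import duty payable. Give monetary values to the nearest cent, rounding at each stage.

Import duty: AUD 70985.84

Ad valorem component: 378702.74 × 13% = 49231.36
Specific component: 9218 × 2.36 = 21754.48
Import duty = 49231.36 + 21754.48 = 70985.84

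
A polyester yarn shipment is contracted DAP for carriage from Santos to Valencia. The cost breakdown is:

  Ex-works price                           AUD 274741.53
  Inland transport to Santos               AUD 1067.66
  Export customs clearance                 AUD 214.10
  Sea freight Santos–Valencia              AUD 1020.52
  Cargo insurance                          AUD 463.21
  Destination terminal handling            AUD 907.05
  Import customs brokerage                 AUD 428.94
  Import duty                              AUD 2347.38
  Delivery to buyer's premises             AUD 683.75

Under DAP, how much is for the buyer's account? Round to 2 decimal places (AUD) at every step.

DAP: the seller bears all costs to the named destination except import duty and clearance.
Seller's account: goods 274741.53 + inland to port 1067.66 + export clearance 214.10 + freight 1020.52 + insurance 463.21 + destination terminal 907.05 + delivery 683.75 = 279097.82
Buyer's account: brokerage 428.94 + duty 2347.38 = 2776.32

Buyer's account: AUD 2776.32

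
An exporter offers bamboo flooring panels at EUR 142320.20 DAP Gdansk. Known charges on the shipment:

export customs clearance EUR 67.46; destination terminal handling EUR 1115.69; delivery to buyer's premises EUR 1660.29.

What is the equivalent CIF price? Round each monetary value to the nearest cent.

CIF price: EUR 139544.22

Not relevant to the conversion: export clearance — on the seller under both DAP and CIF; already in the DAP price and stays in the CIF price.
From DAP to CIF, the seller no longer bears: destination terminal, delivery.
CIF price = 142320.20 − 1115.69 − 1660.29 = 139544.22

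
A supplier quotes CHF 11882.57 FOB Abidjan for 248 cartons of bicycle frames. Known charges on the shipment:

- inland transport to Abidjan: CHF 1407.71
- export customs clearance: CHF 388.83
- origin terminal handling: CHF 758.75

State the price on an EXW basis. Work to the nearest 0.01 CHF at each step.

From FOB to EXW, the seller no longer bears: inland to port, export clearance, origin terminal.
EXW price = 11882.57 − 1407.71 − 388.83 − 758.75 = 9327.28

EXW price: CHF 9327.28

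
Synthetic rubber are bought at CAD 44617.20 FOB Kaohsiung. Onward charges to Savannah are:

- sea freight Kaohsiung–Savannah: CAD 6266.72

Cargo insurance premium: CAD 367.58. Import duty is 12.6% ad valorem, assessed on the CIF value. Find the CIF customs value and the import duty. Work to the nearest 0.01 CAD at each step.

CIF value: CAD 51251.50; import duty: CAD 6457.69

CIF = FOB price + freight + insurance
CIF = 44617.20 + 6266.72 + 367.58 = 51251.50
Import duty = 51251.50 × 12.6% = 6457.69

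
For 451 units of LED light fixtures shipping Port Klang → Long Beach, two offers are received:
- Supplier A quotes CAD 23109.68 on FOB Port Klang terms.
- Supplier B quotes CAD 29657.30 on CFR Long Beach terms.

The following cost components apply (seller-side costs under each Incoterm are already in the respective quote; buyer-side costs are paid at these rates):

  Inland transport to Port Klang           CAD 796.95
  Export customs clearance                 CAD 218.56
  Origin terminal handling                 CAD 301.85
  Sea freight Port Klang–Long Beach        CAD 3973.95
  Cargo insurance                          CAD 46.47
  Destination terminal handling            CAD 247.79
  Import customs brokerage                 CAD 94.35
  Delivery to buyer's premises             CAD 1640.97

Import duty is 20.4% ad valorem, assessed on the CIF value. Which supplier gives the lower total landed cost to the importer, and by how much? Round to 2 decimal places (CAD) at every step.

Supplier A is cheaper by CAD 3098.70

Supplier A (FOB):
CIF value = FOB price + freight + insurance = 23109.68 + 3973.95 + 46.47 = 27130.10
Import duty = 27130.10 × 20.4% = 5534.54
Buyer bears (A): 3973.95 + 46.47 + 247.79 + 94.35 + 1640.97 = 6003.53
Landed cost (A) = invoice 23109.68 + 6003.53 + duty 5534.54 = 34647.75
Supplier B (CFR):
CIF value = CFR price + insurance = 29657.30 + 46.47 = 29703.77
Import duty = 29703.77 × 20.4% = 6059.57
Buyer bears (B): 46.47 + 247.79 + 94.35 + 1640.97 = 2029.58
Landed cost (B) = invoice 29657.30 + 2029.58 + duty 6059.57 = 37746.45
Difference = |34647.75 − 37746.45| = 3098.70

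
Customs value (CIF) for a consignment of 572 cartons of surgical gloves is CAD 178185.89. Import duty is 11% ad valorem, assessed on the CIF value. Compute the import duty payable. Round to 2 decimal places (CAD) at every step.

Import duty = 178185.89 × 11% = 19600.45

Import duty: CAD 19600.45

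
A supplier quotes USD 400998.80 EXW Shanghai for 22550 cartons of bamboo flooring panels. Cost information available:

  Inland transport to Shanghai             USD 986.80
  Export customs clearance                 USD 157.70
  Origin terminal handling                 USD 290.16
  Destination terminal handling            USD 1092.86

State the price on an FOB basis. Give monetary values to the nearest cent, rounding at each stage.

FOB price: USD 402433.46

Not relevant to the conversion: destination terminal — on the buyer under both terms; not part of either seller's price.
From EXW to FOB, the seller additionally bears: inland to port, export clearance, origin terminal.
FOB price = 400998.80 + 986.80 + 157.70 + 290.16 = 402433.46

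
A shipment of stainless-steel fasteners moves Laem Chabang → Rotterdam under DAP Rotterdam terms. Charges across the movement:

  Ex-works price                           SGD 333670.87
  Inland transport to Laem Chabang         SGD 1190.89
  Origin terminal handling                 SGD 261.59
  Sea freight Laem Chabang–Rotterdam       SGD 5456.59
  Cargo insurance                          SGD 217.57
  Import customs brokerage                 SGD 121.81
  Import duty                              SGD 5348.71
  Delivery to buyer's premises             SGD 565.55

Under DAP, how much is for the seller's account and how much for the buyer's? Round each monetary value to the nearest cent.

Seller: SGD 341363.06; buyer: SGD 5470.52

DAP: the seller bears all costs to the named destination except import duty and clearance.
Seller's account: goods 333670.87 + inland to port 1190.89 + origin terminal 261.59 + freight 5456.59 + insurance 217.57 + delivery 565.55 = 341363.06
Buyer's account: brokerage 121.81 + duty 5348.71 = 5470.52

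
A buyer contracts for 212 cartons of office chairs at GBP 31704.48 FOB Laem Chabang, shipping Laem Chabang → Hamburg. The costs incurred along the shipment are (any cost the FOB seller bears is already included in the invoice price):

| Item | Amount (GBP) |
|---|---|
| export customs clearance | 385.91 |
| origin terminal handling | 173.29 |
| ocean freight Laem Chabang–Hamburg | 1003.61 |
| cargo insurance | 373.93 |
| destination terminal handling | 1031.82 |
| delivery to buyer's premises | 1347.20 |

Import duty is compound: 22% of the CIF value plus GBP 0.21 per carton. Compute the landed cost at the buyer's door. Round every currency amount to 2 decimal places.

Total landed cost: GBP 42783.60

FOB: the seller bears costs until goods are on board at the origin port; the buyer bears freight, insurance and all costs thereafter.
Already in the invoice (seller's account under FOB): export clearance, origin terminal — exclude.
CIF value = FOB price + freight + insurance = 31704.48 + 1003.61 + 373.93 = 33082.02
Ad valorem component: 33082.02 × 22% = 7278.04
Specific component: 212 × 0.21 = 44.52
Import duty = 7278.04 + 44.52 = 7322.56
Buyer bears: freight 1003.61 + insurance 373.93 + destination terminal 1031.82 + delivery 1347.20 + duty 7322.56 = 11079.12
Landed cost = invoice 31704.48 + 11079.12 = 42783.60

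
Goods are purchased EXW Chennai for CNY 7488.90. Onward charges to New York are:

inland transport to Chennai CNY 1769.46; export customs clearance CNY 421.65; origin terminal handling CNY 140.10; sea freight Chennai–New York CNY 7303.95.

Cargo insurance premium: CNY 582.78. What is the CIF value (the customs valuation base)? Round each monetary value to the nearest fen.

CIF = EXW price + pre-shipment costs + freight + insurance
CIF = 7488.90 + 1769.46 + 421.65 + 140.10 + 7303.95 + 582.78 = 17706.84

CIF value: CNY 17706.84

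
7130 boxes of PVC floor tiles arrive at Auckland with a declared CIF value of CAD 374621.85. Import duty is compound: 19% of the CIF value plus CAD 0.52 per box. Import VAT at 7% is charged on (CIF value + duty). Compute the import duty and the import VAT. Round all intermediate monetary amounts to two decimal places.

Ad valorem component: 374621.85 × 19% = 71178.15
Specific component: 7130 × 0.52 = 3707.60
Import duty = 71178.15 + 3707.60 = 74885.75
VAT base = CIF + duty = 374621.85 + 74885.75 = 449507.60
Import VAT = 449507.60 × 7% = 31465.53

Import duty: CAD 74885.75; import VAT: CAD 31465.53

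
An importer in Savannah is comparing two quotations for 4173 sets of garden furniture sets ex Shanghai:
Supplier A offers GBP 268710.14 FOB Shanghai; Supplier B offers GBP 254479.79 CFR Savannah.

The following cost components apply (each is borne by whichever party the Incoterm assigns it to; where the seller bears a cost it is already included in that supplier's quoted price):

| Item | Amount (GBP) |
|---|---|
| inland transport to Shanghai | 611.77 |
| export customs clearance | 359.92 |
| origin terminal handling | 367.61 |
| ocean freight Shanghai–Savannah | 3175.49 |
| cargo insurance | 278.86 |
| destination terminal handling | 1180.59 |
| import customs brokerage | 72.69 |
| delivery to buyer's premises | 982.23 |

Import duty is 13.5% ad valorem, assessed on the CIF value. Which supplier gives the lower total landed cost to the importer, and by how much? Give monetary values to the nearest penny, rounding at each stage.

Supplier A (FOB):
CIF value = FOB price + freight + insurance = 268710.14 + 3175.49 + 278.86 = 272164.49
Import duty = 272164.49 × 13.5% = 36742.21
Buyer bears (A): 3175.49 + 278.86 + 1180.59 + 72.69 + 982.23 = 5689.86
Landed cost (A) = invoice 268710.14 + 5689.86 + duty 36742.21 = 311142.21
Supplier B (CFR):
CIF value = CFR price + insurance = 254479.79 + 278.86 = 254758.65
Import duty = 254758.65 × 13.5% = 34392.42
Buyer bears (B): 278.86 + 1180.59 + 72.69 + 982.23 = 2514.37
Landed cost (B) = invoice 254479.79 + 2514.37 + duty 34392.42 = 291386.58
Difference = |311142.21 − 291386.58| = 19755.63

Supplier B is cheaper by GBP 19755.63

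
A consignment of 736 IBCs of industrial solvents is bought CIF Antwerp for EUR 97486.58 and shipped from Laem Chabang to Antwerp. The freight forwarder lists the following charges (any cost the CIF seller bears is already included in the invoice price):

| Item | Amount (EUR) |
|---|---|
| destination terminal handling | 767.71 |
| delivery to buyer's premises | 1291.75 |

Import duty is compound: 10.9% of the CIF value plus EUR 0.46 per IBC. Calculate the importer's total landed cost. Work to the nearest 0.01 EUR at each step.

CIF: the seller pays costs through ocean freight and marine insurance to the destination port.
The CIF price already equals the CIF value: 97486.58
Ad valorem component: 97486.58 × 10.9% = 10626.04
Specific component: 736 × 0.46 = 338.56
Import duty = 10626.04 + 338.56 = 10964.60
Buyer bears: destination terminal 767.71 + delivery 1291.75 + duty 10964.60 = 13024.06
Landed cost = invoice 97486.58 + 13024.06 = 110510.64

Total landed cost: EUR 110510.64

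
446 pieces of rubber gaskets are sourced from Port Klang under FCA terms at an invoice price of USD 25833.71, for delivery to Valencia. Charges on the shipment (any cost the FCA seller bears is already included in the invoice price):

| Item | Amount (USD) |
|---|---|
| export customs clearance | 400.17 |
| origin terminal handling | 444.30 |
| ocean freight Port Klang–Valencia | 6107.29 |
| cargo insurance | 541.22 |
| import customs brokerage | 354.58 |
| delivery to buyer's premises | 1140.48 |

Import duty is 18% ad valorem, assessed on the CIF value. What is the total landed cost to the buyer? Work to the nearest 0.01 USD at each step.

Total landed cost: USD 40348.35

FCA: the seller delivers export-cleared goods to the carrier; the buyer bears costs from that point.
Already in the invoice (seller's account under FCA): export clearance — exclude.
CIF value = FCA price + origin terminal + freight + insurance = 25833.71 + 444.30 + 6107.29 + 541.22 = 32926.52
Import duty = 32926.52 × 18% = 5926.77
Buyer bears: origin terminal 444.30 + freight 6107.29 + insurance 541.22 + brokerage 354.58 + delivery 1140.48 + duty 5926.77 = 14514.64
Landed cost = invoice 25833.71 + 14514.64 = 40348.35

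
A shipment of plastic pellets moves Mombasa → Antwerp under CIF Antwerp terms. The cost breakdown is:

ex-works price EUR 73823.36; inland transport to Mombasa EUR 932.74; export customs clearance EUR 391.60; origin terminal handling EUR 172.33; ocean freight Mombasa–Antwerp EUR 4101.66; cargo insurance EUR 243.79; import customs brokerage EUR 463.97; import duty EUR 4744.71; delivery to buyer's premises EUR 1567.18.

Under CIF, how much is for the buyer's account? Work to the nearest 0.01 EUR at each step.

CIF: the seller pays costs through ocean freight and marine insurance to the destination port.
Seller's account: goods 73823.36 + inland to port 932.74 + export clearance 391.60 + origin terminal 172.33 + freight 4101.66 + insurance 243.79 = 79665.48
Buyer's account: brokerage 463.97 + duty 4744.71 + delivery 1567.18 = 6775.86

Buyer's account: EUR 6775.86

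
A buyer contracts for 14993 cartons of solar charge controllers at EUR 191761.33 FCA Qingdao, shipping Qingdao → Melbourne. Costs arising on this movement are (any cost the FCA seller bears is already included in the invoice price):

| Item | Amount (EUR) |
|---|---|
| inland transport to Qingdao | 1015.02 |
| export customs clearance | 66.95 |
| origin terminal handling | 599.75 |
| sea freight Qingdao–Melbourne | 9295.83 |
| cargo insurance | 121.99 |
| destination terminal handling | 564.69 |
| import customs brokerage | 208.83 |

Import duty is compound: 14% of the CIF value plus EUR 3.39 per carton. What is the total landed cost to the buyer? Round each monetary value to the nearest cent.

FCA: the seller delivers export-cleared goods to the carrier; the buyer bears costs from that point.
Already in the invoice (seller's account under FCA): inland to port, export clearance — exclude.
CIF value = FCA price + origin terminal + freight + insurance = 191761.33 + 599.75 + 9295.83 + 121.99 = 201778.90
Ad valorem component: 201778.90 × 14% = 28249.05
Specific component: 14993 × 3.39 = 50826.27
Import duty = 28249.05 + 50826.27 = 79075.32
Buyer bears: origin terminal 599.75 + freight 9295.83 + insurance 121.99 + destination terminal 564.69 + brokerage 208.83 + duty 79075.32 = 89866.41
Landed cost = invoice 191761.33 + 89866.41 = 281627.74

Total landed cost: EUR 281627.74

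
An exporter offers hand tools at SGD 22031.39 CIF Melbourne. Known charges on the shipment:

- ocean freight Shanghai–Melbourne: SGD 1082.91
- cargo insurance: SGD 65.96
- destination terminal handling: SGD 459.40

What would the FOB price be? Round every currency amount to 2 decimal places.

FOB price: SGD 20882.52

Not relevant to the conversion: destination terminal — on the buyer under both terms; not part of either seller's price.
From CIF to FOB, the seller no longer bears: freight, insurance.
FOB price = 22031.39 − 1082.91 − 65.96 = 20882.52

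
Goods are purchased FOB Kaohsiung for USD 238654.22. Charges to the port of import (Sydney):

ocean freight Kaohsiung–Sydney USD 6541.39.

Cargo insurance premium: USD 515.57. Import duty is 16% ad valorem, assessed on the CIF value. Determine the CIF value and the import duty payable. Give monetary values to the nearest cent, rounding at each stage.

CIF value: USD 245711.18; import duty: USD 39313.79

CIF = FOB price + freight + insurance
CIF = 238654.22 + 6541.39 + 515.57 = 245711.18
Import duty = 245711.18 × 16% = 39313.79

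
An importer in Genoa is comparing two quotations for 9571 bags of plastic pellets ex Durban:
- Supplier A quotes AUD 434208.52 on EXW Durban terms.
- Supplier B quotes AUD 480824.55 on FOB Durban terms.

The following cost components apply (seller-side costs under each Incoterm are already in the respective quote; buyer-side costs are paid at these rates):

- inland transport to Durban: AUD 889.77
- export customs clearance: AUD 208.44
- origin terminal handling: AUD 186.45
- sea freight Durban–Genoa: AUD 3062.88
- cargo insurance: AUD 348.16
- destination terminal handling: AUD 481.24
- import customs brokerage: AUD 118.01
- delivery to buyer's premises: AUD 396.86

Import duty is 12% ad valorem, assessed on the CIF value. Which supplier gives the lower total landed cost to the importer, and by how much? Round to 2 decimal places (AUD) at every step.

Supplier A is cheaper by AUD 50771.13

Supplier A (EXW):
CIF value = EXW price + inland to port + export clearance + origin terminal + freight + insurance = 434208.52 + 889.77 + 208.44 + 186.45 + 3062.88 + 348.16 = 438904.22
Import duty = 438904.22 × 12% = 52668.51
Buyer bears (A): 889.77 + 208.44 + 186.45 + 3062.88 + 348.16 + 481.24 + 118.01 + 396.86 = 5691.81
Landed cost (A) = invoice 434208.52 + 5691.81 + duty 52668.51 = 492568.84
Supplier B (FOB):
CIF value = FOB price + freight + insurance = 480824.55 + 3062.88 + 348.16 = 484235.59
Import duty = 484235.59 × 12% = 58108.27
Buyer bears (B): 3062.88 + 348.16 + 481.24 + 118.01 + 396.86 = 4407.15
Landed cost (B) = invoice 480824.55 + 4407.15 + duty 58108.27 = 543339.97
Difference = |492568.84 − 543339.97| = 50771.13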